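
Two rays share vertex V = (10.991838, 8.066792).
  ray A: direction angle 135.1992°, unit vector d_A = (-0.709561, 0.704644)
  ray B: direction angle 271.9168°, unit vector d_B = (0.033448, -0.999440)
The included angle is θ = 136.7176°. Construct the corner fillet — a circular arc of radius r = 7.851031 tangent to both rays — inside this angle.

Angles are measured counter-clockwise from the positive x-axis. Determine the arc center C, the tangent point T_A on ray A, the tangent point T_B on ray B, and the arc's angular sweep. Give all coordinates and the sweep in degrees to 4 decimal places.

bisector direction at 203.5580° = (-0.916656,-0.399677)
center distance |VC| = r/sin(θ/2) = 7.851031/sin(68.3588°) = 8.446405
C = V + |VC|·bis = (3.2494,4.6910)
T_A = V + ((C−V)·d_A)·d_A = V + 3.1150·d_A = (8.7816,10.2617)
T_B = V + ((C−V)·d_B)·d_B = V + 3.1150·d_B = (11.0960,4.9536)
sweep = 180° − θ = 43.2824°

center=(3.2494,4.6910) T_A=(8.7816,10.2617) T_B=(11.0960,4.9536) sweep=43.2824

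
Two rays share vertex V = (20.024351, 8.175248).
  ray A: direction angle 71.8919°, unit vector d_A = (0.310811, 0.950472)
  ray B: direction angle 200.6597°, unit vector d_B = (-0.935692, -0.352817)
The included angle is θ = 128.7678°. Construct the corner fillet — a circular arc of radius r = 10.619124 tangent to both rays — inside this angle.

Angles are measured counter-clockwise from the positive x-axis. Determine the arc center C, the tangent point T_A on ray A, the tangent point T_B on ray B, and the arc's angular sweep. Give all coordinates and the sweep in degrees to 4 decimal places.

bisector direction at 136.2758° = (-0.722675,0.691188)
center distance |VC| = r/sin(θ/2) = 10.619124/sin(64.3839°) = 11.776637
C = V + |VC|·bis = (11.5137,16.3151)
T_A = V + ((C−V)·d_A)·d_A = V + 5.0915·d_A = (21.6068,13.0146)
T_B = V + ((C−V)·d_B)·d_B = V + 5.0915·d_B = (15.2603,6.3789)
sweep = 180° − θ = 51.2322°

center=(11.5137,16.3151) T_A=(21.6068,13.0146) T_B=(15.2603,6.3789) sweep=51.2322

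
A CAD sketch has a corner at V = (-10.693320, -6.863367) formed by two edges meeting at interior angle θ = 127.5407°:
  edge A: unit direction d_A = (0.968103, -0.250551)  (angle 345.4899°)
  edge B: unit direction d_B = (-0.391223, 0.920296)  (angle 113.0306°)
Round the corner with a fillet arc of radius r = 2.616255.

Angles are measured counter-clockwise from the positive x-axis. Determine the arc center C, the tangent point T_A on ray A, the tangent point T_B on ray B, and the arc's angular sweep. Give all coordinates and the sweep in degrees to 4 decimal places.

center=(-8.7899,-4.6535) T_A=(-9.4454,-7.1863) T_B=(-11.1976,-5.6771) sweep=52.4593

bisector direction at 49.2602° = (0.652624,0.757682)
center distance |VC| = r/sin(θ/2) = 2.616255/sin(63.7704°) = 2.916575
C = V + |VC|·bis = (-8.7899,-4.6535)
T_A = V + ((C−V)·d_A)·d_A = V + 1.2890·d_A = (-9.4454,-7.1863)
T_B = V + ((C−V)·d_B)·d_B = V + 1.2890·d_B = (-11.1976,-5.6771)
sweep = 180° − θ = 52.4593°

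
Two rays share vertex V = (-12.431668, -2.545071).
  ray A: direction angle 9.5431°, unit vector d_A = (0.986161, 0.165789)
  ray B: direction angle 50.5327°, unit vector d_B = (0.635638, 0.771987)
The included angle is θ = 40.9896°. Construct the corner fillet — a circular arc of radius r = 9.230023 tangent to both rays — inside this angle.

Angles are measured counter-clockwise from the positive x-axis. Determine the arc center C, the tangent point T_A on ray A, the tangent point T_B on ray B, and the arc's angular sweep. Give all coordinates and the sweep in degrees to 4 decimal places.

bisector direction at 30.0379° = (0.865694,0.500573)
center distance |VC| = r/sin(θ/2) = 9.230023/sin(20.4948°) = 26.362277
C = V + |VC|·bis = (10.3900,10.6512)
T_A = V + ((C−V)·d_A)·d_A = V + 24.6936·d_A = (11.9203,1.5489)
T_B = V + ((C−V)·d_B)·d_B = V + 24.6936·d_B = (3.2645,16.5181)
sweep = 180° − θ = 139.0104°

center=(10.3900,10.6512) T_A=(11.9203,1.5489) T_B=(3.2645,16.5181) sweep=139.0104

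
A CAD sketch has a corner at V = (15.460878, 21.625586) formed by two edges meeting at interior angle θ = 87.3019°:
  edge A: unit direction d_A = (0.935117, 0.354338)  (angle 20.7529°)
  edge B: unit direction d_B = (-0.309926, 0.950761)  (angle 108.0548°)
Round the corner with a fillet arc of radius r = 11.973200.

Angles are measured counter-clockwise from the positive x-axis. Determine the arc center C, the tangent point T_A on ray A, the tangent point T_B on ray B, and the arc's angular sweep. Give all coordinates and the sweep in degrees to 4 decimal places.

center=(22.9547,37.2691) T_A=(27.1973,26.0728) T_B=(11.5711,33.5583) sweep=92.6981

bisector direction at 64.4039° = (0.432025,0.901862)
center distance |VC| = r/sin(θ/2) = 11.973200/sin(43.6510°) = 17.345846
C = V + |VC|·bis = (22.9547,37.2691)
T_A = V + ((C−V)·d_A)·d_A = V + 12.5507·d_A = (27.1973,26.0728)
T_B = V + ((C−V)·d_B)·d_B = V + 12.5507·d_B = (11.5711,33.5583)
sweep = 180° − θ = 92.6981°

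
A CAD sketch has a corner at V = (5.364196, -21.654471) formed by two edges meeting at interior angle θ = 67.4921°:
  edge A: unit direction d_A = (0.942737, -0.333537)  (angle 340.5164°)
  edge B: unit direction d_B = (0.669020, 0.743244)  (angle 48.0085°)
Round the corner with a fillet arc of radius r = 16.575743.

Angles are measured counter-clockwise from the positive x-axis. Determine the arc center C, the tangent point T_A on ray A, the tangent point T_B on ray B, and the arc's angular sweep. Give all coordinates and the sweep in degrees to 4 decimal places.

bisector direction at 14.2625° = (0.969177,0.246364)
center distance |VC| = r/sin(θ/2) = 16.575743/sin(33.7460°) = 29.838628
C = V + |VC|·bis = (34.2831,-14.3033)
T_A = V + ((C−V)·d_A)·d_A = V + 24.8111·d_A = (28.7545,-29.9299)
T_B = V + ((C−V)·d_B)·d_B = V + 24.8111·d_B = (21.9633,-3.2138)
sweep = 180° − θ = 112.5079°

center=(34.2831,-14.3033) T_A=(28.7545,-29.9299) T_B=(21.9633,-3.2138) sweep=112.5079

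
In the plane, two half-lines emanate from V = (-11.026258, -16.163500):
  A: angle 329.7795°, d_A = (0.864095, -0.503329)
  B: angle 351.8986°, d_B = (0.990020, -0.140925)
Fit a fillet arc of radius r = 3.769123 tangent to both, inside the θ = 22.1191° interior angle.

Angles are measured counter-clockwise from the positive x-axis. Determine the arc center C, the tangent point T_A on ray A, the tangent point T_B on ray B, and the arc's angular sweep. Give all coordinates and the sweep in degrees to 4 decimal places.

center=(7.5336,-22.6125) T_A=(5.6365,-25.8694) T_B=(8.0647,-18.8810) sweep=157.8809

bisector direction at 340.8390° = (0.944600,-0.328223)
center distance |VC| = r/sin(θ/2) = 3.769123/sin(11.0595°) = 19.648334
C = V + |VC|·bis = (7.5336,-22.6125)
T_A = V + ((C−V)·d_A)·d_A = V + 19.2834·d_A = (5.6365,-25.8694)
T_B = V + ((C−V)·d_B)·d_B = V + 19.2834·d_B = (8.0647,-18.8810)
sweep = 180° − θ = 157.8809°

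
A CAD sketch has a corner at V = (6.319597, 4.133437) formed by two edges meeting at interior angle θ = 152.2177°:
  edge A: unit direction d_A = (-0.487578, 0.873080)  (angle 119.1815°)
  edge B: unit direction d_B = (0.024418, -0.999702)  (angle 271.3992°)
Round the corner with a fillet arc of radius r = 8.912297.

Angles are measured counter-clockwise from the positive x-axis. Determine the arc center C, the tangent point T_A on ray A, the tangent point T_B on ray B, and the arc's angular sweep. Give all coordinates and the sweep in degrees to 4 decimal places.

center=(-2.5362,1.7124) T_A=(5.2449,6.0578) T_B=(6.3734,1.9300) sweep=27.7823

bisector direction at 195.2903° = (-0.964602,-0.263711)
center distance |VC| = r/sin(θ/2) = 8.912297/sin(76.1089°) = 9.180803
C = V + |VC|·bis = (-2.5362,1.7124)
T_A = V + ((C−V)·d_A)·d_A = V + 2.2041·d_A = (5.2449,6.0578)
T_B = V + ((C−V)·d_B)·d_B = V + 2.2041·d_B = (6.3734,1.9300)
sweep = 180° − θ = 27.7823°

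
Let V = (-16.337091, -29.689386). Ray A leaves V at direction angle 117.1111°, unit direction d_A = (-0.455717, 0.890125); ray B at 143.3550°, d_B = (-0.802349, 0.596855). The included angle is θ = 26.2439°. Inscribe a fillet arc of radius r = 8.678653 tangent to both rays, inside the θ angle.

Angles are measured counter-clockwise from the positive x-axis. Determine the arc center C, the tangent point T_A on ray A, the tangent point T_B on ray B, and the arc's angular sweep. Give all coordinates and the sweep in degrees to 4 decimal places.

center=(-41.0284,-0.5054) T_A=(-33.3033,3.4497) T_B=(-46.2083,-7.4687) sweep=153.7561

bisector direction at 130.2330° = (-0.645898,0.763424)
center distance |VC| = r/sin(θ/2) = 8.678653/sin(13.1220°) = 38.227839
C = V + |VC|·bis = (-41.0284,-0.5054)
T_A = V + ((C−V)·d_A)·d_A = V + 37.2297·d_A = (-33.3033,3.4497)
T_B = V + ((C−V)·d_B)·d_B = V + 37.2297·d_B = (-46.2083,-7.4687)
sweep = 180° − θ = 153.7561°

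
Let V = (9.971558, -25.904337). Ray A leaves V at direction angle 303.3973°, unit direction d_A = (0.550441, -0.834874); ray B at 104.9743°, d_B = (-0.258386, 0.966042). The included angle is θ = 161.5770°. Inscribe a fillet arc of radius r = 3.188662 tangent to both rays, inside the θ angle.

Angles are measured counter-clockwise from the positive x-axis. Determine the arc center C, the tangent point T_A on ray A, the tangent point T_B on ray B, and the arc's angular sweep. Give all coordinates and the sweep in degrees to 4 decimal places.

bisector direction at 24.1858° = (0.912222,0.409697)
center distance |VC| = r/sin(θ/2) = 3.188662/sin(80.7885°) = 3.230320
C = V + |VC|·bis = (12.9183,-24.5809)
T_A = V + ((C−V)·d_A)·d_A = V + 0.5171·d_A = (10.2562,-26.3361)
T_B = V + ((C−V)·d_B)·d_B = V + 0.5171·d_B = (9.8379,-25.4048)
sweep = 180° − θ = 18.4230°

center=(12.9183,-24.5809) T_A=(10.2562,-26.3361) T_B=(9.8379,-25.4048) sweep=18.4230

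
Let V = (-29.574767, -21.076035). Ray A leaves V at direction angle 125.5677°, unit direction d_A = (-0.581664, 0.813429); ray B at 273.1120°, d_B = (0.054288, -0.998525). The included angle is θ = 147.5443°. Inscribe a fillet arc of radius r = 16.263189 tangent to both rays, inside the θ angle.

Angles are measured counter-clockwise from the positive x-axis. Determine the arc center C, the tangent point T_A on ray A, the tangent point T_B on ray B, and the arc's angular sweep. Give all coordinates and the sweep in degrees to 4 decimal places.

center=(-45.5570,-26.6854) T_A=(-32.3281,-17.2257) T_B=(-29.3178,-25.8025) sweep=32.4557

bisector direction at 199.3399° = (-0.943571,-0.331171)
center distance |VC| = r/sin(θ/2) = 16.263189/sin(73.7721°) = 16.938035
C = V + |VC|·bis = (-45.5570,-26.6854)
T_A = V + ((C−V)·d_A)·d_A = V + 4.7335·d_A = (-32.3281,-17.2257)
T_B = V + ((C−V)·d_B)·d_B = V + 4.7335·d_B = (-29.3178,-25.8025)
sweep = 180° − θ = 32.4557°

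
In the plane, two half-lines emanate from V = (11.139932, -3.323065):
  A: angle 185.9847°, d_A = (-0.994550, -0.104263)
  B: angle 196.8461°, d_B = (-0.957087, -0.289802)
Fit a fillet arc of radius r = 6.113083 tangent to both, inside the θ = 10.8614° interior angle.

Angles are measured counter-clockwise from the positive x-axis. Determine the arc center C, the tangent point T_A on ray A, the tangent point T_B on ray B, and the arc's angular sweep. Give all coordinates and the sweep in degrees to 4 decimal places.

bisector direction at 191.4154° = (-0.980218,-0.197921)
center distance |VC| = r/sin(θ/2) = 6.113083/sin(5.4307°) = 64.591830
C = V + |VC|·bis = (-52.1741,-16.1071)
T_A = V + ((C−V)·d_A)·d_A = V + 64.3019·d_A = (-52.8115,-10.0274)
T_B = V + ((C−V)·d_B)·d_B = V + 64.3019·d_B = (-50.4026,-21.9579)
sweep = 180° − θ = 169.1386°

center=(-52.1741,-16.1071) T_A=(-52.8115,-10.0274) T_B=(-50.4026,-21.9579) sweep=169.1386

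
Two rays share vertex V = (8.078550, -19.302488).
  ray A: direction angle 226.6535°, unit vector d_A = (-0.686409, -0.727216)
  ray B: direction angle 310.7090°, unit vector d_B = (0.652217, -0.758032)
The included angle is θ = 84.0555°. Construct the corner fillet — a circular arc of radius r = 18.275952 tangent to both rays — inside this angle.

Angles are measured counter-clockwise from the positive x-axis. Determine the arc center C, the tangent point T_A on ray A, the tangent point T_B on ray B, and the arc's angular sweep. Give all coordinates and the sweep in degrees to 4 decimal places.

center=(7.4503,-46.5936) T_A=(-5.8403,-34.0488) T_B=(21.3040,-34.6737) sweep=95.9445

bisector direction at 268.6813° = (-0.023014,-0.999735)
center distance |VC| = r/sin(θ/2) = 18.275952/sin(42.0277°) = 27.298301
C = V + |VC|·bis = (7.4503,-46.5936)
T_A = V + ((C−V)·d_A)·d_A = V + 20.2777·d_A = (-5.8403,-34.0488)
T_B = V + ((C−V)·d_B)·d_B = V + 20.2777·d_B = (21.3040,-34.6737)
sweep = 180° − θ = 95.9445°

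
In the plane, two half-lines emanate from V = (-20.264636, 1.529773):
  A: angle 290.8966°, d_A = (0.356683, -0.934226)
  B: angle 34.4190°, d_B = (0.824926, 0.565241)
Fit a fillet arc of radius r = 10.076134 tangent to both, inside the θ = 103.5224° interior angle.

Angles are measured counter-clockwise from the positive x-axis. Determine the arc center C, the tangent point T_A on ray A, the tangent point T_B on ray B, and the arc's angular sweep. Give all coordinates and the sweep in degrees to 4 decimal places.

bisector direction at 342.6578° = (0.954542,-0.298078)
center distance |VC| = r/sin(θ/2) = 10.076134/sin(51.7612°) = 12.828683
C = V + |VC|·bis = (-8.0191,-2.2942)
T_A = V + ((C−V)·d_A)·d_A = V + 7.9402·d_A = (-17.4325,-5.8882)
T_B = V + ((C−V)·d_B)·d_B = V + 7.9402·d_B = (-13.7146,6.0179)
sweep = 180° − θ = 76.4776°

center=(-8.0191,-2.2942) T_A=(-17.4325,-5.8882) T_B=(-13.7146,6.0179) sweep=76.4776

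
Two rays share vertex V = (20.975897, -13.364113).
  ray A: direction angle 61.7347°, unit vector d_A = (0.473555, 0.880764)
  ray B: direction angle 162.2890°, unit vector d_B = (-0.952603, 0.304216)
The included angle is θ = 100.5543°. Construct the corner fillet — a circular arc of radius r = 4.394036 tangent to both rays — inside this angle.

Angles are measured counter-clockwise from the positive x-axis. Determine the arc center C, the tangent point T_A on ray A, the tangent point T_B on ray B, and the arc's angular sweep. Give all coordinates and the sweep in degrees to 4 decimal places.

bisector direction at 112.0118° = (-0.374798,0.927106)
center distance |VC| = r/sin(θ/2) = 4.394036/sin(50.2771°) = 5.712886
C = V + |VC|·bis = (18.8347,-8.0677)
T_A = V + ((C−V)·d_A)·d_A = V + 3.6510·d_A = (22.7048,-10.1485)
T_B = V + ((C−V)·d_B)·d_B = V + 3.6510·d_B = (17.4980,-12.2534)
sweep = 180° − θ = 79.4457°

center=(18.8347,-8.0677) T_A=(22.7048,-10.1485) T_B=(17.4980,-12.2534) sweep=79.4457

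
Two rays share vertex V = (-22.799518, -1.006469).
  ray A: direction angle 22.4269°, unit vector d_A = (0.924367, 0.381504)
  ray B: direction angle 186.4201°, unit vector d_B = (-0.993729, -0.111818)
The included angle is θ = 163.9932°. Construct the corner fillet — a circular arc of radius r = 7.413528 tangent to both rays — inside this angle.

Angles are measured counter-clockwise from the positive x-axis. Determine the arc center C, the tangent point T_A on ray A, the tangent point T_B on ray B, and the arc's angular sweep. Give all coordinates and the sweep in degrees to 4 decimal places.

bisector direction at 104.4235° = (-0.249087,0.968481)
center distance |VC| = r/sin(θ/2) = 7.413528/sin(81.9966°) = 7.486447
C = V + |VC|·bis = (-24.6643,6.2440)
T_A = V + ((C−V)·d_A)·d_A = V + 1.0424·d_A = (-21.8360,-0.6088)
T_B = V + ((C−V)·d_B)·d_B = V + 1.0424·d_B = (-23.8353,-1.1230)
sweep = 180° − θ = 16.0068°

center=(-24.6643,6.2440) T_A=(-21.8360,-0.6088) T_B=(-23.8353,-1.1230) sweep=16.0068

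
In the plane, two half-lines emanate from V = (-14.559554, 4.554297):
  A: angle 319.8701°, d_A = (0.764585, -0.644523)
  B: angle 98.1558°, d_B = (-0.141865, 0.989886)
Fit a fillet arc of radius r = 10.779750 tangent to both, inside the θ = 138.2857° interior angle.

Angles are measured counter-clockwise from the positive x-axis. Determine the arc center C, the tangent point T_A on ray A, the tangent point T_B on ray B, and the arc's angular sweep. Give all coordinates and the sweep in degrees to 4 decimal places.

bisector direction at 29.0129° = (0.874510,0.485007)
center distance |VC| = r/sin(θ/2) = 10.779750/sin(69.1428°) = 11.535671
C = V + |VC|·bis = (-4.4715,10.1492)
T_A = V + ((C−V)·d_A)·d_A = V + 4.1072·d_A = (-11.4193,1.9071)
T_B = V + ((C−V)·d_B)·d_B = V + 4.1072·d_B = (-15.1422,8.6199)
sweep = 180° − θ = 41.7143°

center=(-4.4715,10.1492) T_A=(-11.4193,1.9071) T_B=(-15.1422,8.6199) sweep=41.7143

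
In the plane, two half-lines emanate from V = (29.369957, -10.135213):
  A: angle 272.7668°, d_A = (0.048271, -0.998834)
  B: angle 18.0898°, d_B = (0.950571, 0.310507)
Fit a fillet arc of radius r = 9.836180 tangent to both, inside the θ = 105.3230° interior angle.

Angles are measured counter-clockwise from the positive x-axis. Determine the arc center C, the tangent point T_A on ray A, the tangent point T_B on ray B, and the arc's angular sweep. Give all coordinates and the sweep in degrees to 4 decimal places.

center=(39.5569,-17.1553) T_A=(29.7322,-17.6301) T_B=(36.5027,-7.8053) sweep=74.6770

bisector direction at 325.4283° = (0.823417,-0.567437)
center distance |VC| = r/sin(θ/2) = 9.836180/sin(52.6615°) = 12.371525
C = V + |VC|·bis = (39.5569,-17.1553)
T_A = V + ((C−V)·d_A)·d_A = V + 7.5036·d_A = (29.7322,-17.6301)
T_B = V + ((C−V)·d_B)·d_B = V + 7.5036·d_B = (36.5027,-7.8053)
sweep = 180° − θ = 74.6770°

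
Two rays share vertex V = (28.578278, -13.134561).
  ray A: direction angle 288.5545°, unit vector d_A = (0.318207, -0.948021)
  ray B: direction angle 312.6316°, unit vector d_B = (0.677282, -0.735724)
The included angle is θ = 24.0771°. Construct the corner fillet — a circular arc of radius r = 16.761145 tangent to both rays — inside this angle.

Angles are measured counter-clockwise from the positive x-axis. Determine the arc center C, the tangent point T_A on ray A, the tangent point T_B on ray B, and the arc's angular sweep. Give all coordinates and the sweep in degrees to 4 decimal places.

bisector direction at 300.5931° = (0.508937,-0.860804)
center distance |VC| = r/sin(θ/2) = 16.761145/sin(12.0386°) = 80.362295
C = V + |VC|·bis = (69.4776,-82.3107)
T_A = V + ((C−V)·d_A)·d_A = V + 78.5949·d_A = (53.5877,-87.6442)
T_B = V + ((C−V)·d_B)·d_B = V + 78.5949·d_B = (81.8092,-70.9587)
sweep = 180° − θ = 155.9229°

center=(69.4776,-82.3107) T_A=(53.5877,-87.6442) T_B=(81.8092,-70.9587) sweep=155.9229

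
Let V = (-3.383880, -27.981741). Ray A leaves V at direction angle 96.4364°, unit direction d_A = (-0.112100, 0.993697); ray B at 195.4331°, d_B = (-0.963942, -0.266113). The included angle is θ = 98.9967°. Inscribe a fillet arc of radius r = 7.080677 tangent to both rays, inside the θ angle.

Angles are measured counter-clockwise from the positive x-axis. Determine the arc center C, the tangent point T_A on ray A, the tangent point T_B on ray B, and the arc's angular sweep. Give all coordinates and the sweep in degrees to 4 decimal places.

bisector direction at 145.9348° = (-0.828400,0.560137)
center distance |VC| = r/sin(θ/2) = 7.080677/sin(49.4984°) = 9.311935
C = V + |VC|·bis = (-11.0979,-22.7658)
T_A = V + ((C−V)·d_A)·d_A = V + 6.0478·d_A = (-4.0618,-21.9720)
T_B = V + ((C−V)·d_B)·d_B = V + 6.0478·d_B = (-9.2136,-29.5911)
sweep = 180° − θ = 81.0033°

center=(-11.0979,-22.7658) T_A=(-4.0618,-21.9720) T_B=(-9.2136,-29.5911) sweep=81.0033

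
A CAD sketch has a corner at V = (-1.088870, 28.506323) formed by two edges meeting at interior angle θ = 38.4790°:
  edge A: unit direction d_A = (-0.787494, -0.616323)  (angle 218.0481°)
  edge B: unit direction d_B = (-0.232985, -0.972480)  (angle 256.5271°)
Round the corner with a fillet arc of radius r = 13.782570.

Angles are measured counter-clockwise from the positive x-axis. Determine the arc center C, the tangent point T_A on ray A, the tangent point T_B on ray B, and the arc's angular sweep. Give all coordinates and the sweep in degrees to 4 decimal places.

bisector direction at 237.2876° = (-0.540422,-0.841394)
center distance |VC| = r/sin(θ/2) = 13.782570/sin(19.2395°) = 41.826503
C = V + |VC|·bis = (-23.6929,-6.6862)
T_A = V + ((C−V)·d_A)·d_A = V + 39.4905·d_A = (-32.1874,4.1674)
T_B = V + ((C−V)·d_B)·d_B = V + 39.4905·d_B = (-10.2896,-9.8974)
sweep = 180° − θ = 141.5210°

center=(-23.6929,-6.6862) T_A=(-32.1874,4.1674) T_B=(-10.2896,-9.8974) sweep=141.5210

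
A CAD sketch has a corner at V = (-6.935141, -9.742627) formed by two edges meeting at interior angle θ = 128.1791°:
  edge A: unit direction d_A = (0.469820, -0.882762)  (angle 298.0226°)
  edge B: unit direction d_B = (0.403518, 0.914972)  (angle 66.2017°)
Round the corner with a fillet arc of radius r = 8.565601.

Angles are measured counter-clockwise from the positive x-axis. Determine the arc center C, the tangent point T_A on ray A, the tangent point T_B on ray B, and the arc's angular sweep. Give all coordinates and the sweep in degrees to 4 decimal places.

bisector direction at 2.1122° = (0.999321,0.036856)
center distance |VC| = r/sin(θ/2) = 8.565601/sin(64.0896°) = 9.522857
C = V + |VC|·bis = (2.5812,-9.3917)
T_A = V + ((C−V)·d_A)·d_A = V + 4.1612·d_A = (-4.9801,-13.4159)
T_B = V + ((C−V)·d_B)·d_B = V + 4.1612·d_B = (-5.2560,-5.9353)
sweep = 180° − θ = 51.8209°

center=(2.5812,-9.3917) T_A=(-4.9801,-13.4159) T_B=(-5.2560,-5.9353) sweep=51.8209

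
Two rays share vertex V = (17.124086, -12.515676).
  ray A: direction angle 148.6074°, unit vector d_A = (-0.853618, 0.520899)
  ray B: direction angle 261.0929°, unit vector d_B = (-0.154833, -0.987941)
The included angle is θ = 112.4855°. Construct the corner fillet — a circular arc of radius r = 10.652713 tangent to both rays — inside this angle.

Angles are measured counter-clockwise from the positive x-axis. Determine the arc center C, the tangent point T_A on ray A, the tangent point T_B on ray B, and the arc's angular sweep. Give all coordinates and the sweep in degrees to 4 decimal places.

center=(5.4974,-17.9003) T_A=(11.0464,-8.8069) T_B=(16.0217,-19.5497) sweep=67.5145

bisector direction at 204.8502° = (-0.907410,-0.420246)
center distance |VC| = r/sin(θ/2) = 10.652713/sin(56.2428°) = 12.812992
C = V + |VC|·bis = (5.4974,-17.9003)
T_A = V + ((C−V)·d_A)·d_A = V + 7.1199·d_A = (11.0464,-8.8069)
T_B = V + ((C−V)·d_B)·d_B = V + 7.1199·d_B = (16.0217,-19.5497)
sweep = 180° − θ = 67.5145°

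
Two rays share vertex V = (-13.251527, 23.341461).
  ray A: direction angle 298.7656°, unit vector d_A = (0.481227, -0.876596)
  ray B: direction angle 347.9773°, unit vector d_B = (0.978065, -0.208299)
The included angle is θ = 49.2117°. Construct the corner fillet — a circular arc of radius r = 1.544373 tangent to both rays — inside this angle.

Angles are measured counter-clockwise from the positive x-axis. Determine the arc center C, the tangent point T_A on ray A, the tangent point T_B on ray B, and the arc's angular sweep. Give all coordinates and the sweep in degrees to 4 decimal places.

center=(-10.2749,21.1285) T_A=(-11.6287,20.3853) T_B=(-9.9532,22.6390) sweep=130.7883

bisector direction at 323.3715° = (0.802520,-0.596625)
center distance |VC| = r/sin(θ/2) = 1.544373/sin(24.6059°) = 3.709104
C = V + |VC|·bis = (-10.2749,21.1285)
T_A = V + ((C−V)·d_A)·d_A = V + 3.3723·d_A = (-11.6287,20.3853)
T_B = V + ((C−V)·d_B)·d_B = V + 3.3723·d_B = (-9.9532,22.6390)
sweep = 180° − θ = 130.7883°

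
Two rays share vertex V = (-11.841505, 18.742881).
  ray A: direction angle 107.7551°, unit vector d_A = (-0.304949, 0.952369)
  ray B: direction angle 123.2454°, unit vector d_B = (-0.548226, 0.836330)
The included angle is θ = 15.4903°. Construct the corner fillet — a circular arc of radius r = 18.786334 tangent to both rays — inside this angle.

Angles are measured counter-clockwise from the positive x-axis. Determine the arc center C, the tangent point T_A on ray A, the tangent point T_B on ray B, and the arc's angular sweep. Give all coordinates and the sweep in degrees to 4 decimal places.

bisector direction at 115.5003° = (-0.430515,0.902583)
center distance |VC| = r/sin(θ/2) = 18.786334/sin(7.7451°) = 139.398565
C = V + |VC|·bis = (-71.8547,144.5617)
T_A = V + ((C−V)·d_A)·d_A = V + 138.1269·d_A = (-53.9632,150.2906)
T_B = V + ((C−V)·d_B)·d_B = V + 138.1269·d_B = (-87.5663,134.2626)
sweep = 180° − θ = 164.5097°

center=(-71.8547,144.5617) T_A=(-53.9632,150.2906) T_B=(-87.5663,134.2626) sweep=164.5097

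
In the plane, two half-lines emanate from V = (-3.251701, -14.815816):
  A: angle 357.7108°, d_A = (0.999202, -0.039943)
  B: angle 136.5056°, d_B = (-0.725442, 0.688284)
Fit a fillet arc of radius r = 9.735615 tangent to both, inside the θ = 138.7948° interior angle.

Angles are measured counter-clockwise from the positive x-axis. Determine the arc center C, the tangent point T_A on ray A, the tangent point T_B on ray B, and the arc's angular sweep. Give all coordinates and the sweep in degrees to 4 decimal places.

center=(0.7941,-5.2342) T_A=(0.4053,-14.9620) T_B=(-5.9067,-12.2968) sweep=41.2052

bisector direction at 67.1082° = (0.388992,0.921241)
center distance |VC| = r/sin(θ/2) = 9.735615/sin(69.3974°) = 10.400814
C = V + |VC|·bis = (0.7941,-5.2342)
T_A = V + ((C−V)·d_A)·d_A = V + 3.6599·d_A = (0.4053,-14.9620)
T_B = V + ((C−V)·d_B)·d_B = V + 3.6599·d_B = (-5.9067,-12.2968)
sweep = 180° − θ = 41.2052°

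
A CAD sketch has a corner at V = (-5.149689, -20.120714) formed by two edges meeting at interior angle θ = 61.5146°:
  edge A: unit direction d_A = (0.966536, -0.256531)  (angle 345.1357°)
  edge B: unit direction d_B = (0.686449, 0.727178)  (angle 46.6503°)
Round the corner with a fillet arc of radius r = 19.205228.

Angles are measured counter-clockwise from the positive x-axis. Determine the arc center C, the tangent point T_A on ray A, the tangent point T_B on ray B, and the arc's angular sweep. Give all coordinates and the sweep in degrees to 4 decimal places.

center=(30.9688,-9.8369) T_A=(26.0421,-28.3994) T_B=(17.0032,3.3466) sweep=118.4854

bisector direction at 15.8930° = (0.961775,0.273842)
center distance |VC| = r/sin(θ/2) = 19.205228/sin(30.7573°) = 37.554030
C = V + |VC|·bis = (30.9688,-9.8369)
T_A = V + ((C−V)·d_A)·d_A = V + 32.2717·d_A = (26.0421,-28.3994)
T_B = V + ((C−V)·d_B)·d_B = V + 32.2717·d_B = (17.0032,3.3466)
sweep = 180° − θ = 118.4854°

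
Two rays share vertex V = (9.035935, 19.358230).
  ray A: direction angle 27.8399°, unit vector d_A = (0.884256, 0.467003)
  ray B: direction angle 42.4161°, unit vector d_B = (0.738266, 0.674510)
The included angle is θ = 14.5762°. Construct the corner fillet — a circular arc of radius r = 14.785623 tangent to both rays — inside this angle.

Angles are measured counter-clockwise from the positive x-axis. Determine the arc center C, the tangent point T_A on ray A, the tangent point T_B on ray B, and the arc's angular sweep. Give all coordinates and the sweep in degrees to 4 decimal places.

center=(104.3602,86.4228) T_A=(111.2651,73.3486) T_B=(94.3871,97.3386) sweep=165.4238

bisector direction at 35.1280° = (0.817869,0.575405)
center distance |VC| = r/sin(θ/2) = 14.785623/sin(7.2881°) = 116.552000
C = V + |VC|·bis = (104.3602,86.4228)
T_A = V + ((C−V)·d_A)·d_A = V + 115.6104·d_A = (111.2651,73.3486)
T_B = V + ((C−V)·d_B)·d_B = V + 115.6104·d_B = (94.3871,97.3386)
sweep = 180° − θ = 165.4238°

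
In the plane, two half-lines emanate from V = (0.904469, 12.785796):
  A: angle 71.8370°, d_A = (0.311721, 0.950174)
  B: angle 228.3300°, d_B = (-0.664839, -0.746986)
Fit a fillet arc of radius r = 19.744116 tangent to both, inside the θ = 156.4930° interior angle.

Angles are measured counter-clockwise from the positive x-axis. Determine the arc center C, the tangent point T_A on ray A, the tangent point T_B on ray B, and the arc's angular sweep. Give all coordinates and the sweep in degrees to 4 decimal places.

center=(-16.5753,22.8438) T_A=(2.1850,16.6891) T_B=(-1.8267,9.7171) sweep=23.5070

bisector direction at 150.0835° = (-0.866753,0.498737)
center distance |VC| = r/sin(θ/2) = 19.744116/sin(78.2465°) = 20.166956
C = V + |VC|·bis = (-16.5753,22.8438)
T_A = V + ((C−V)·d_A)·d_A = V + 4.1080·d_A = (2.1850,16.6891)
T_B = V + ((C−V)·d_B)·d_B = V + 4.1080·d_B = (-1.8267,9.7171)
sweep = 180° − θ = 23.5070°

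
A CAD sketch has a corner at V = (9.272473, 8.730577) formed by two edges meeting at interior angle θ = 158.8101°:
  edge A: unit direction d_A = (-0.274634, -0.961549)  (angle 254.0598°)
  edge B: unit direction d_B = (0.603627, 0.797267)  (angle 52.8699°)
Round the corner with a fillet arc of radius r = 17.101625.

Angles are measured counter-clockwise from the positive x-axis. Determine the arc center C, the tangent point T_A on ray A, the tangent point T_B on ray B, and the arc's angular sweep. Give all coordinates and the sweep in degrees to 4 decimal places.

bisector direction at 333.4649° = (0.894660,-0.446747)
center distance |VC| = r/sin(θ/2) = 17.101625/sin(79.4051°) = 17.398238
C = V + |VC|·bis = (24.8380,0.9580)
T_A = V + ((C−V)·d_A)·d_A = V + 3.1989·d_A = (8.3939,5.6547)
T_B = V + ((C−V)·d_B)·d_B = V + 3.1989·d_B = (11.2034,11.2810)
sweep = 180° − θ = 21.1899°

center=(24.8380,0.9580) T_A=(8.3939,5.6547) T_B=(11.2034,11.2810) sweep=21.1899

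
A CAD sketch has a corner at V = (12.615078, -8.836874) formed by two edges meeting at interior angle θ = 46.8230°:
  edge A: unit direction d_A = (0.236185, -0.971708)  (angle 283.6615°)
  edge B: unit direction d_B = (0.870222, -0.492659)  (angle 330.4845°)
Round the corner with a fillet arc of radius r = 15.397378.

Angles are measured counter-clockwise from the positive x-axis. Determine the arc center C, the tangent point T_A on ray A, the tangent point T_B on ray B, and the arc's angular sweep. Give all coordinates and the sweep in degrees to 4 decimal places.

bisector direction at 307.0730° = (0.602832,-0.797868)
center distance |VC| = r/sin(θ/2) = 15.397378/sin(23.4115°) = 38.751912
C = V + |VC|·bis = (35.9760,-39.7558)
T_A = V + ((C−V)·d_A)·d_A = V + 35.5617·d_A = (21.0142,-43.3924)
T_B = V + ((C−V)·d_B)·d_B = V + 35.5617·d_B = (43.5616,-26.3566)
sweep = 180° − θ = 133.1770°

center=(35.9760,-39.7558) T_A=(21.0142,-43.3924) T_B=(43.5616,-26.3566) sweep=133.1770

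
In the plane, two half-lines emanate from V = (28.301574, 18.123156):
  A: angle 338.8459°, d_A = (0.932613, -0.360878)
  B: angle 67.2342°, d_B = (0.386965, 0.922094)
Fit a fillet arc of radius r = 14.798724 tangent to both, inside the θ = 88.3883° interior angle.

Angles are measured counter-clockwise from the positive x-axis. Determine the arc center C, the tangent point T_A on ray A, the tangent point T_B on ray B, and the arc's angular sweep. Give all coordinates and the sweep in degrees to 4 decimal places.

bisector direction at 23.0401° = (0.920232,0.391374)
center distance |VC| = r/sin(θ/2) = 14.798724/sin(44.1942°) = 21.229230
C = V + |VC|·bis = (47.8374,26.4317)
T_A = V + ((C−V)·d_A)·d_A = V + 15.2210·d_A = (42.4969,12.6302)
T_B = V + ((C−V)·d_B)·d_B = V + 15.2210·d_B = (34.1916,32.1583)
sweep = 180° − θ = 91.6117°

center=(47.8374,26.4317) T_A=(42.4969,12.6302) T_B=(34.1916,32.1583) sweep=91.6117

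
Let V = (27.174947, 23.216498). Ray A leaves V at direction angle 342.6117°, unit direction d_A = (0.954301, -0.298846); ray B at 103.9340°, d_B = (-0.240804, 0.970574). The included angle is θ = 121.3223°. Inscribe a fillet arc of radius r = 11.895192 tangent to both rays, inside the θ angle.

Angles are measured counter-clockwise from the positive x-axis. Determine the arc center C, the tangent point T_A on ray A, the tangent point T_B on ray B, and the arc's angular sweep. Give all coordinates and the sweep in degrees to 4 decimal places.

center=(37.1101,32.5700) T_A=(33.5553,21.2184) T_B=(25.5650,29.7056) sweep=58.6777

bisector direction at 43.2729° = (0.728098,0.685473)
center distance |VC| = r/sin(θ/2) = 11.895192/sin(60.6611°) = 13.645387
C = V + |VC|·bis = (37.1101,32.5700)
T_A = V + ((C−V)·d_A)·d_A = V + 6.6859·d_A = (33.5553,21.2184)
T_B = V + ((C−V)·d_B)·d_B = V + 6.6859·d_B = (25.5650,29.7056)
sweep = 180° − θ = 58.6777°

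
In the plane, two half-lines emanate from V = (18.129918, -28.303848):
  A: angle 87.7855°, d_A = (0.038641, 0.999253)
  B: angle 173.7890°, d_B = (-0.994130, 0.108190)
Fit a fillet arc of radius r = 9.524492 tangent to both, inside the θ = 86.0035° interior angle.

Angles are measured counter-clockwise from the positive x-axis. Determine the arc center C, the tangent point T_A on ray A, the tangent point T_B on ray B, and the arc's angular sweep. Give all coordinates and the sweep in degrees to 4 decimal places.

center=(9.0072,-17.7303) T_A=(18.5246,-18.0983) T_B=(7.9767,-27.1989) sweep=93.9965

bisector direction at 130.7873° = (-0.653252,0.757140)
center distance |VC| = r/sin(θ/2) = 9.524492/sin(43.0018°) = 13.965107
C = V + |VC|·bis = (9.0072,-17.7303)
T_A = V + ((C−V)·d_A)·d_A = V + 10.2131·d_A = (18.5246,-18.0983)
T_B = V + ((C−V)·d_B)·d_B = V + 10.2131·d_B = (7.9767,-27.1989)
sweep = 180° − θ = 93.9965°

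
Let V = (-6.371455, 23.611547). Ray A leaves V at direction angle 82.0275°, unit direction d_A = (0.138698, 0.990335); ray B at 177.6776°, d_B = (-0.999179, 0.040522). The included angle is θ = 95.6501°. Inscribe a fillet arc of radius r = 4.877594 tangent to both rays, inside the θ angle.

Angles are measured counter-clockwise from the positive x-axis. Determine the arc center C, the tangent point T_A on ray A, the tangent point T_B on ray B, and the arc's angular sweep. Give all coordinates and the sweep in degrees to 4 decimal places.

center=(-10.5890,28.6642) T_A=(-5.7586,27.9877) T_B=(-10.7867,23.7906) sweep=84.3499

bisector direction at 129.8526° = (-0.640814,0.767696)
center distance |VC| = r/sin(θ/2) = 4.877594/sin(47.8250°) = 6.581576
C = V + |VC|·bis = (-10.5890,28.6642)
T_A = V + ((C−V)·d_A)·d_A = V + 4.4188·d_A = (-5.7586,27.9877)
T_B = V + ((C−V)·d_B)·d_B = V + 4.4188·d_B = (-10.7867,23.7906)
sweep = 180° − θ = 84.3499°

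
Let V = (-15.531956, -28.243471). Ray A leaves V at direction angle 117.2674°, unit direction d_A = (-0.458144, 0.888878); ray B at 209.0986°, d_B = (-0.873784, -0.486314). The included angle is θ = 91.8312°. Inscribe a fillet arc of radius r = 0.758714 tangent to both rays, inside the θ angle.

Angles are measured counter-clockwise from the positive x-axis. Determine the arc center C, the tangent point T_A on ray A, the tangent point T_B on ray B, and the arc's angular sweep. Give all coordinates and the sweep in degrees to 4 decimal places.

bisector direction at 163.1830° = (-0.957234,0.289316)
center distance |VC| = r/sin(θ/2) = 0.758714/sin(45.9156°) = 1.056240
C = V + |VC|·bis = (-16.5430,-27.9379)
T_A = V + ((C−V)·d_A)·d_A = V + 0.7348·d_A = (-15.8686,-27.5903)
T_B = V + ((C−V)·d_B)·d_B = V + 0.7348·d_B = (-16.1741,-28.6008)
sweep = 180° − θ = 88.1688°

center=(-16.5430,-27.9379) T_A=(-15.8686,-27.5903) T_B=(-16.1741,-28.6008) sweep=88.1688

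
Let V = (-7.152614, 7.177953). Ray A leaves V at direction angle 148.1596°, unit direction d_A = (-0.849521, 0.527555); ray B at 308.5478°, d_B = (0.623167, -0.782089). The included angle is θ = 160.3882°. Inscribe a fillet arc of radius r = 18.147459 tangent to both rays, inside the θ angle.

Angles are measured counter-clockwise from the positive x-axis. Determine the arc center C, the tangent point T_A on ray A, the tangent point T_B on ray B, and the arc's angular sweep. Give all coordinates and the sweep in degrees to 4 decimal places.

bisector direction at 228.3537° = (-0.664530,-0.747261)
center distance |VC| = r/sin(θ/2) = 18.147459/sin(80.1941°) = 18.416518
C = V + |VC|·bis = (-19.3909,-6.5840)
T_A = V + ((C−V)·d_A)·d_A = V + 3.1365·d_A = (-9.8172,8.8326)
T_B = V + ((C−V)·d_B)·d_B = V + 3.1365·d_B = (-5.1980,4.7249)
sweep = 180° − θ = 19.6118°

center=(-19.3909,-6.5840) T_A=(-9.8172,8.8326) T_B=(-5.1980,4.7249) sweep=19.6118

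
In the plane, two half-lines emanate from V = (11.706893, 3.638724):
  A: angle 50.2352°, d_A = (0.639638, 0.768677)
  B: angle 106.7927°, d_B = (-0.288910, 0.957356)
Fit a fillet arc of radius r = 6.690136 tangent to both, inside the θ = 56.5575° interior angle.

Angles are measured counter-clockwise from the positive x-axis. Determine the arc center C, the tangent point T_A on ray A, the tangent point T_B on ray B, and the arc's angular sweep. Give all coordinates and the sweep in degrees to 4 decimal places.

bisector direction at 78.5139° = (0.199129,0.979973)
center distance |VC| = r/sin(θ/2) = 6.690136/sin(28.2787°) = 14.121313
C = V + |VC|·bis = (14.5189,17.4772)
T_A = V + ((C−V)·d_A)·d_A = V + 12.4360·d_A = (19.6614,13.1980)
T_B = V + ((C−V)·d_B)·d_B = V + 12.4360·d_B = (8.1140,15.5444)
sweep = 180° − θ = 123.4425°

center=(14.5189,17.4772) T_A=(19.6614,13.1980) T_B=(8.1140,15.5444) sweep=123.4425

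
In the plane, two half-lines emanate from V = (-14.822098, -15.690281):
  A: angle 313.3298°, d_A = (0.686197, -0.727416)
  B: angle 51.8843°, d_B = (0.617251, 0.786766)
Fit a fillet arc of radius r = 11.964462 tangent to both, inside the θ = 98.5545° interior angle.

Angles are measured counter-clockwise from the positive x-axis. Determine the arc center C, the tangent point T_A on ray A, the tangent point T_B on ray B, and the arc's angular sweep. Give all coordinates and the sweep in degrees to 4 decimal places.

bisector direction at 2.6070° = (0.998965,0.045486)
center distance |VC| = r/sin(θ/2) = 11.964462/sin(49.2773°) = 15.786847
C = V + |VC|·bis = (0.9484,-14.9722)
T_A = V + ((C−V)·d_A)·d_A = V + 10.2993·d_A = (-7.7547,-23.1822)
T_B = V + ((C−V)·d_B)·d_B = V + 10.2993·d_B = (-8.4648,-7.5871)
sweep = 180° − θ = 81.4455°

center=(0.9484,-14.9722) T_A=(-7.7547,-23.1822) T_B=(-8.4648,-7.5871) sweep=81.4455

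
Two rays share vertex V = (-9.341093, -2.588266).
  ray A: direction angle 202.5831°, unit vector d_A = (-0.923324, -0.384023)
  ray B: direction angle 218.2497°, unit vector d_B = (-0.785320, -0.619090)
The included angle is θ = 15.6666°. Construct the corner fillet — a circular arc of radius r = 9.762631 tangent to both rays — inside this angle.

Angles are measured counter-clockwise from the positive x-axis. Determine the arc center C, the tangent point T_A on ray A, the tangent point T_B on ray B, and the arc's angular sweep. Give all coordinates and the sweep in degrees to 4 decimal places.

center=(-71.1131,-38.8534) T_A=(-74.8622,-29.8394) T_B=(-65.0691,-46.5202) sweep=164.3334

bisector direction at 210.4164° = (-0.862369,-0.506281)
center distance |VC| = r/sin(θ/2) = 9.762631/sin(7.8333°) = 71.630590
C = V + |VC|·bis = (-71.1131,-38.8534)
T_A = V + ((C−V)·d_A)·d_A = V + 70.9622·d_A = (-74.8622,-29.8394)
T_B = V + ((C−V)·d_B)·d_B = V + 70.9622·d_B = (-65.0691,-46.5202)
sweep = 180° − θ = 164.3334°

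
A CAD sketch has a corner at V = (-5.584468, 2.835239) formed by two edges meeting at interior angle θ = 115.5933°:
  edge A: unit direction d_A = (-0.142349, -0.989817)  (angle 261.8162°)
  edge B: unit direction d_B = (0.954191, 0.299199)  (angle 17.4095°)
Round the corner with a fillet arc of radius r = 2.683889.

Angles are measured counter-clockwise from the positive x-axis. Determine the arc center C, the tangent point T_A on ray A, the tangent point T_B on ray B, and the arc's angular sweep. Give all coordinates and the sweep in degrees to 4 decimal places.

bisector direction at 319.6128° = (0.761684,-0.647949)
center distance |VC| = r/sin(θ/2) = 2.683889/sin(57.7966°) = 3.171838
C = V + |VC|·bis = (-3.1685,0.7800)
T_A = V + ((C−V)·d_A)·d_A = V + 1.6904·d_A = (-5.8251,1.1621)
T_B = V + ((C−V)·d_B)·d_B = V + 1.6904·d_B = (-3.9715,3.3410)
sweep = 180° − θ = 64.4067°

center=(-3.1685,0.7800) T_A=(-5.8251,1.1621) T_B=(-3.9715,3.3410) sweep=64.4067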